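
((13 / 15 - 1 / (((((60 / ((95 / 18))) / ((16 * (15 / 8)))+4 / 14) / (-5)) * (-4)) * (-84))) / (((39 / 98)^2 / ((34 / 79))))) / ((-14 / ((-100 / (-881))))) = -5990495/305818006 = -0.02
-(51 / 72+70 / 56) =-47/24 = -1.96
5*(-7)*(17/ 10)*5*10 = -2975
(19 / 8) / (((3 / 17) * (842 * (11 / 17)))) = 5491/222288 = 0.02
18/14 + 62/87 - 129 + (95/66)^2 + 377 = 222897623/884268 = 252.07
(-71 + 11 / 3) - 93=-481/3 = -160.33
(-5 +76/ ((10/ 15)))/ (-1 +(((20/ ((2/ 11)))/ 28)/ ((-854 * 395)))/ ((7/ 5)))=-109.00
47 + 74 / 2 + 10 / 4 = 173/2 = 86.50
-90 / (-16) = 45/8 = 5.62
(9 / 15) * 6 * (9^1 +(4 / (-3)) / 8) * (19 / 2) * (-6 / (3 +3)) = -3021/10 = -302.10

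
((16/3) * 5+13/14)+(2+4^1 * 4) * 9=7963/42 = 189.60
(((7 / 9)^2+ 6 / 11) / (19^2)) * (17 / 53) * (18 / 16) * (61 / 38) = 1062925/575826768 = 0.00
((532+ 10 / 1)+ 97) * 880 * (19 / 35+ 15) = 61180416/7 = 8740059.43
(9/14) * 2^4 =72/7 = 10.29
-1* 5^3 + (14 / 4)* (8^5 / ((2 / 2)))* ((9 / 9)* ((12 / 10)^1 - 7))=-3326577/5 = -665315.40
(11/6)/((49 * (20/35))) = 0.07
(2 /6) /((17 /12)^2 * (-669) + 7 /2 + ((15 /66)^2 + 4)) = -1936/7754227 = 0.00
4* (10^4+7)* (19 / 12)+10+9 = 63396.67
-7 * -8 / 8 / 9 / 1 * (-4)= -28/9 = -3.11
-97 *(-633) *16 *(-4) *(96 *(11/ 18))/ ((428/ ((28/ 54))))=-806891008/2889 = -279297.68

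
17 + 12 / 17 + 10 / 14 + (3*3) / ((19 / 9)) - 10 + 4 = 37721/2261 = 16.68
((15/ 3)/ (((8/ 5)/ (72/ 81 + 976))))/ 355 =5495/639 = 8.60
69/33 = 23/11 = 2.09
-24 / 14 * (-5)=60/7 = 8.57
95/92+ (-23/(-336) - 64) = -486083/7728 = -62.90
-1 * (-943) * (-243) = -229149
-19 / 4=-4.75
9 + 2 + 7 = 18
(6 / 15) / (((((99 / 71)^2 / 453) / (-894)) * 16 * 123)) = -113417459/2678940 = -42.34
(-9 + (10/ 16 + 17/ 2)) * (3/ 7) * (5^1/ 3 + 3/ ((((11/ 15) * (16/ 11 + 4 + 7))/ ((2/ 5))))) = 739/7672 = 0.10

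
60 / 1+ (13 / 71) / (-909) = 60.00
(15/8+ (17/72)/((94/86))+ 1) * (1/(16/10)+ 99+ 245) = 2403185/2256 = 1065.24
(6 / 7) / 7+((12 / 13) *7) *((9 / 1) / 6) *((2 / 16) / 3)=1341/2548 = 0.53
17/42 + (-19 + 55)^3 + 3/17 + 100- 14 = 33374203/714 = 46742.58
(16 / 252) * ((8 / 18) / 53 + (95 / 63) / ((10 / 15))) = 0.14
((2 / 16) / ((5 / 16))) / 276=1/690 = 0.00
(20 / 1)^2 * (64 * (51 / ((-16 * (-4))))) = 20400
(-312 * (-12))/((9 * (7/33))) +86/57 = 783098/399 = 1962.65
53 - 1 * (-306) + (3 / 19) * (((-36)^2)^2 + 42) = 5045795/19 = 265568.16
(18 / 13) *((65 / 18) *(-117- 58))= -875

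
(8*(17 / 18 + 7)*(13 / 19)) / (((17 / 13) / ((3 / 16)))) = 24167/3876 = 6.24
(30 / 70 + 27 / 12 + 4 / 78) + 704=771749/1092 = 706.73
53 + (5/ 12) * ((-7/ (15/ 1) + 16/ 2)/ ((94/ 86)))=94535/1692 = 55.87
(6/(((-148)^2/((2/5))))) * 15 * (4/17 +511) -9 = -759609/93092 = -8.16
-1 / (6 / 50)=-25/3 = -8.33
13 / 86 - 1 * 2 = -159/86 = -1.85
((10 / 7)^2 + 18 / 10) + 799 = 196696/245 = 802.84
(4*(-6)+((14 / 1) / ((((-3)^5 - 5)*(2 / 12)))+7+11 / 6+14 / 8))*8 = -110.04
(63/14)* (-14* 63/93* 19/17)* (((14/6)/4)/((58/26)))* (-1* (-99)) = -75486411/61132 = -1234.81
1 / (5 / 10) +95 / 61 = 217/61 = 3.56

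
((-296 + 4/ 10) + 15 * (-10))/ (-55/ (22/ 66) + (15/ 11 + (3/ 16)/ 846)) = 110580096/40607945 = 2.72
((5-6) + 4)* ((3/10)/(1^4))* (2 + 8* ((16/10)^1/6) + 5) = 411/50 = 8.22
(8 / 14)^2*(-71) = -1136/49 = -23.18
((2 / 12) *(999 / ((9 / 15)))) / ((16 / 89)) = 1543.59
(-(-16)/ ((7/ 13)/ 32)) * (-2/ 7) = -271.67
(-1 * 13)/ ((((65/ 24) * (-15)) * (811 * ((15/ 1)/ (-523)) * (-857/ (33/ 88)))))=523/86878375 = 0.00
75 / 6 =25/2 = 12.50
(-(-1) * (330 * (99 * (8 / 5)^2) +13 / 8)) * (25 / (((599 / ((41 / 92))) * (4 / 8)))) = 3111.26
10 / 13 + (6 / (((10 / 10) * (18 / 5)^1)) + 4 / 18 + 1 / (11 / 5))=3.11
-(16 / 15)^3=-1.21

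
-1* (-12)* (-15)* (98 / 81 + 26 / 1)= -44080/9 = -4897.78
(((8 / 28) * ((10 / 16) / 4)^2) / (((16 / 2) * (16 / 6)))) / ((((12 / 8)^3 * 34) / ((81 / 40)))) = 45/7798784 = 0.00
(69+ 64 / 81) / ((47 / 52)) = 293956/3807 = 77.21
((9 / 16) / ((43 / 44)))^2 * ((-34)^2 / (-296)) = -1.29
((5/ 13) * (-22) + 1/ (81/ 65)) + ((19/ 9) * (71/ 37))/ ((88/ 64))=-2019791/428571 = -4.71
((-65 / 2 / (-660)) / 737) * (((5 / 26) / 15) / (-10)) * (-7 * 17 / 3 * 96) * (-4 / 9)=-476/3283335 = 0.00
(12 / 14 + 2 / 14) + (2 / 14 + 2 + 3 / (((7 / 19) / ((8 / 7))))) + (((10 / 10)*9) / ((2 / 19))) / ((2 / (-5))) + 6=-195.30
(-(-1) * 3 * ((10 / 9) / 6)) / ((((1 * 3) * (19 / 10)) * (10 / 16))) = 80/513 = 0.16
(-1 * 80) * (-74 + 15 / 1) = 4720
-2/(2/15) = -15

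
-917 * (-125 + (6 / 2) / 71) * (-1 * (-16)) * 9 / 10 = 585764928/355 = 1650042.05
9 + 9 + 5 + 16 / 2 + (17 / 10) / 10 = 3117/100 = 31.17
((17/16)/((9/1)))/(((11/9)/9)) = 153/176 = 0.87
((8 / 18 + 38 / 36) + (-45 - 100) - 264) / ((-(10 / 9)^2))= 13203/40 = 330.08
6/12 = 1/2 = 0.50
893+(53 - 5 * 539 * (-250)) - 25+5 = 674676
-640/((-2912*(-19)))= -20/1729 = -0.01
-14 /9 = -1.56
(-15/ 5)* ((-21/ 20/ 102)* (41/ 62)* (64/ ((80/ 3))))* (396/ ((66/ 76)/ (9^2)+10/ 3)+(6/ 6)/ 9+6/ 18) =263350339/45203425 = 5.83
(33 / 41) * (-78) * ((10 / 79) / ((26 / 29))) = -28710/3239 = -8.86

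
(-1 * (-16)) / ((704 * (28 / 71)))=71/1232 = 0.06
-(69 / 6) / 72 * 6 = -23/24 = -0.96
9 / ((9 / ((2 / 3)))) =0.67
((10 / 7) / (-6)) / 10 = -1/42 = -0.02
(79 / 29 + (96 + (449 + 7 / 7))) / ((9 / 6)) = 31826/87 = 365.82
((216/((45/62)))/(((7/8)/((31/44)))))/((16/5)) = 5766/77 = 74.88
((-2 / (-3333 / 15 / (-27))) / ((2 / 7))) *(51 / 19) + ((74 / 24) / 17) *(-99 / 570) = -33224777/14354120 = -2.31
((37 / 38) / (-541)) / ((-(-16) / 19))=-37/17312 = 0.00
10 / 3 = 3.33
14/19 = 0.74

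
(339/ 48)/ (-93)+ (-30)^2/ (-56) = -168191/10416 = -16.15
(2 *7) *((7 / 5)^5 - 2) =147798/3125 = 47.30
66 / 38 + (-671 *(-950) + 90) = 637541.74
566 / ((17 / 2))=1132/17 = 66.59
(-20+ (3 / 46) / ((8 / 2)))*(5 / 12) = -8.33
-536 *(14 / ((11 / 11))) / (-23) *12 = 90048/23 = 3915.13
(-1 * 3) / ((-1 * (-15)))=-1/5 = -0.20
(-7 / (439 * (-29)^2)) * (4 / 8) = -7/738398 = 0.00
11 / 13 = 0.85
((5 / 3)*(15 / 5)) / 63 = 5/63 = 0.08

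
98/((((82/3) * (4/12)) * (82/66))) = 8.66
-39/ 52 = -3/4 = -0.75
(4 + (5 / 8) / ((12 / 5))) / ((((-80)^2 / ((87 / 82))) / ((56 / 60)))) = 83027/125952000 = 0.00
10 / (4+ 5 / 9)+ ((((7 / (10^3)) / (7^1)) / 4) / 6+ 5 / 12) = 2570041/984000 = 2.61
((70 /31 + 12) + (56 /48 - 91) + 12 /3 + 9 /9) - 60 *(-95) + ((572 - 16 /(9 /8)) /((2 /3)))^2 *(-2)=-778071181/558 = -1394392.80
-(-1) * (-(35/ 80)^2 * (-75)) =3675/256 = 14.36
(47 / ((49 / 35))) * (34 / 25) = 1598/35 = 45.66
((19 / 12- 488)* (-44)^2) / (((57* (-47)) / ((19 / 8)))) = 706277/846 = 834.84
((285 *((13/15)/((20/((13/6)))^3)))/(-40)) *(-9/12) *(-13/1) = -7054567/92160000 = -0.08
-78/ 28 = -39/14 = -2.79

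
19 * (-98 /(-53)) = 1862/53 = 35.13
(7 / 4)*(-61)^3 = -1588867/4 = -397216.75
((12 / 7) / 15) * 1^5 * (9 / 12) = 3/35 = 0.09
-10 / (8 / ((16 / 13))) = -20/13 = -1.54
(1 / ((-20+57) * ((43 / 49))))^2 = 2401/2531281 = 0.00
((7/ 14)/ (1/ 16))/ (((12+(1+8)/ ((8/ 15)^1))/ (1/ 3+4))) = 832/693 = 1.20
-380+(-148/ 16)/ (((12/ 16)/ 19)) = -1843/3 = -614.33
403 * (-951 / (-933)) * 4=511004/311 = 1643.10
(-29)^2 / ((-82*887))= -841/72734 = -0.01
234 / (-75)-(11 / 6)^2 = -5833/900 = -6.48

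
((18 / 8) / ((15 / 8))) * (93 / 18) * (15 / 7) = 93/7 = 13.29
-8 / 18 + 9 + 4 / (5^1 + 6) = 8.92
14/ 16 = 7/8 = 0.88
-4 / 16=-1/4 = -0.25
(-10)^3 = -1000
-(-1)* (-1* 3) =-3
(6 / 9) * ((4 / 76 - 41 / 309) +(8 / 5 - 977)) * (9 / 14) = -28635217/68495 = -418.06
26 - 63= -37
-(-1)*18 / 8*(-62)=-279/2 = -139.50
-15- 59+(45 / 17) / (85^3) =-154513841/2088025 = -74.00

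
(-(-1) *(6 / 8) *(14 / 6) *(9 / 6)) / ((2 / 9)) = 189/16 = 11.81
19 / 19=1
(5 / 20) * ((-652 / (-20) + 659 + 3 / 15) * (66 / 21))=38049/70 = 543.56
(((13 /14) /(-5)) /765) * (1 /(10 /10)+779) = -338/1785 = -0.19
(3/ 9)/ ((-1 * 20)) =-1/60 = -0.02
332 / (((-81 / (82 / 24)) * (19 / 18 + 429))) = -6806/209007 = -0.03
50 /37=1.35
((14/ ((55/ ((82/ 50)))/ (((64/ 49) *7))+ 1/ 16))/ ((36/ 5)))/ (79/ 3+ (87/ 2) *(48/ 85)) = 3903200/381154293 = 0.01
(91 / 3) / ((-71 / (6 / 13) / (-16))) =224/71 = 3.15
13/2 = 6.50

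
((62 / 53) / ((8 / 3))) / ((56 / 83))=7719/11872 = 0.65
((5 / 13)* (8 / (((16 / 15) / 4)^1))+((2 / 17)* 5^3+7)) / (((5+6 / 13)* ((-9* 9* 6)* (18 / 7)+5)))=-51429/10516591 = 0.00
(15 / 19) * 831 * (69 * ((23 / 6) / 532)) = 6593985/20216 = 326.18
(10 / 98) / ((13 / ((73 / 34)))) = 365/21658 = 0.02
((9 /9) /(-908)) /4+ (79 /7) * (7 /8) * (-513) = -18399259/3632 = -5065.88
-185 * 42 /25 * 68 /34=-3108/5 = -621.60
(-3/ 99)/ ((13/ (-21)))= 7/143 = 0.05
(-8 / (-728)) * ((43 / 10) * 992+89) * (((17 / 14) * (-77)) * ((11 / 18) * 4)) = -44787061/4095 = -10937.01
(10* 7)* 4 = 280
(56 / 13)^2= 3136/169 = 18.56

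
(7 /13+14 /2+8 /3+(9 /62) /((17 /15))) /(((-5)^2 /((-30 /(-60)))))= 424757/2055300 = 0.21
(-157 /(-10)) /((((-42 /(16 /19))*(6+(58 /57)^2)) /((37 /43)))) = -662226/17200645 = -0.04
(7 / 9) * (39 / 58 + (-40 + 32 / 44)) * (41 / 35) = -336569/9570 = -35.17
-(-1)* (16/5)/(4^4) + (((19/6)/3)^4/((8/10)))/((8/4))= 3310513/4199040 = 0.79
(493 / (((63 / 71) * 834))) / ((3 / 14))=35003/11259 = 3.11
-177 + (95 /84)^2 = -175.72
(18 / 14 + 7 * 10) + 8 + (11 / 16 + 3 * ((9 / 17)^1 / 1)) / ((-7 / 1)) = 150341/1904 = 78.96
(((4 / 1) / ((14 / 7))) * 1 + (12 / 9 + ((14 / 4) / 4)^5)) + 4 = 771317/98304 = 7.85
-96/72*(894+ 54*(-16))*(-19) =760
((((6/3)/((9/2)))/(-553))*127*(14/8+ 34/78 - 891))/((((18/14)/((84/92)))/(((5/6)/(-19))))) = -616321475/218116314 = -2.83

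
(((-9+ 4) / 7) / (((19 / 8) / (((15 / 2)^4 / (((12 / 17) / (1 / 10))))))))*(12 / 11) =-860625/5852 = -147.07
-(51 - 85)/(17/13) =26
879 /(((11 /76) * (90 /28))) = 1889.41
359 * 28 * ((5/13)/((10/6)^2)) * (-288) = -26054784/65 = -400842.83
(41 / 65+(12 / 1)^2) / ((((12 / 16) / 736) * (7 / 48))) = 63260672/65 = 973241.11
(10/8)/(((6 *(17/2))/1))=5/204 = 0.02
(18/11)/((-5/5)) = -18/11 = -1.64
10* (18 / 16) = 45/4 = 11.25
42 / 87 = 14/29 = 0.48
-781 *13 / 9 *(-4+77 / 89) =314743/89 = 3536.44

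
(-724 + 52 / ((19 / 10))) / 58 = -6618/551 = -12.01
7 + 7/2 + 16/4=14.50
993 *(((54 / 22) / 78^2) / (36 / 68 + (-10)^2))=50643/12708124 = 0.00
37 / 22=1.68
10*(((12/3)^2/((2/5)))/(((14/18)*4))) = 900/7 = 128.57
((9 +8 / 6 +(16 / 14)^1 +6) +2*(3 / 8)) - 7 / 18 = 17.84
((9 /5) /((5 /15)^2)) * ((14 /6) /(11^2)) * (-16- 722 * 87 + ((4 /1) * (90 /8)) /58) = -137746791/7018 = -19627.64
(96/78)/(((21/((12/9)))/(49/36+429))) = 247888/7371 = 33.63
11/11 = 1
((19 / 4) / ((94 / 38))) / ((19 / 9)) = 171/188 = 0.91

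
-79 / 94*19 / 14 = -1501/1316 = -1.14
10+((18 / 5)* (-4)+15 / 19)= -343/95 = -3.61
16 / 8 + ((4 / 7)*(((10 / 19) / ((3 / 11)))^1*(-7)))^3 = -84813614/185193 = -457.97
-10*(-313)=3130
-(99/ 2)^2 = -9801/4 = -2450.25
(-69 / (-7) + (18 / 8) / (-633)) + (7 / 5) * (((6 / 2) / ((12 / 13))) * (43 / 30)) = 14511751/886200 = 16.38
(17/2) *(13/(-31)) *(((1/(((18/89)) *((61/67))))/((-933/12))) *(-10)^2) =131782300/5292909 = 24.90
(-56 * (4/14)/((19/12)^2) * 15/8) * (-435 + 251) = 794880/361 = 2201.88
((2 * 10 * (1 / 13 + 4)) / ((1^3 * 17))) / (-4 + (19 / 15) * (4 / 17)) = -3975/3068 = -1.30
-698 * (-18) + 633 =13197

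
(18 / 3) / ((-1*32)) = -3/16 = -0.19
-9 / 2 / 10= -9/20 = -0.45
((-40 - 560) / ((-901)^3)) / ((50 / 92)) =1104/731432701 = 0.00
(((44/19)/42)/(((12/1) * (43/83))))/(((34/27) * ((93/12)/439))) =1202421/3013913 = 0.40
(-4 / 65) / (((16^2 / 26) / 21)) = -21/160 = -0.13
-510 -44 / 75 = -38294/75 = -510.59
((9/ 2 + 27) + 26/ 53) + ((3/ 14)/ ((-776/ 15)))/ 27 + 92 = 214178063/1727376 = 123.99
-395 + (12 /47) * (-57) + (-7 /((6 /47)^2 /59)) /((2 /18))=-228488.80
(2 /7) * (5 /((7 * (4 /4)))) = 10/49 = 0.20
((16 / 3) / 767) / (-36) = -4/20709 = 0.00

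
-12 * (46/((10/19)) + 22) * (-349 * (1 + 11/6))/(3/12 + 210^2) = 25962808/882005 = 29.44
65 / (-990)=-13/198 = -0.07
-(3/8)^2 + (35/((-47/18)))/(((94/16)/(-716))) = 230933079/141376 = 1633.47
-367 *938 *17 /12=-2926091/6 = -487681.83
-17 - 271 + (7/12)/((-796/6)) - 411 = -1112815/1592 = -699.00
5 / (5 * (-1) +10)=1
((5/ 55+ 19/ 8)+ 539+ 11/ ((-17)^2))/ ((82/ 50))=344288225/1042712 = 330.19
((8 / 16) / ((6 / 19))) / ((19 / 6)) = 1/2 = 0.50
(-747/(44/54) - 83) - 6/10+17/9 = -988499/990 = -998.48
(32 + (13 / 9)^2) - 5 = 2356/81 = 29.09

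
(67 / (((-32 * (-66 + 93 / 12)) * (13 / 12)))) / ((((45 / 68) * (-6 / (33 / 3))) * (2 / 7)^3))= -4297447/1090440 = -3.94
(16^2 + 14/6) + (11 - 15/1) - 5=748/3 = 249.33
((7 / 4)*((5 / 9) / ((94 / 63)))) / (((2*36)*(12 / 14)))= 1715/162432 = 0.01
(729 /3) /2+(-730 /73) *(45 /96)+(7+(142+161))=6829/16 = 426.81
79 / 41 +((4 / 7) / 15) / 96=199121/103320 = 1.93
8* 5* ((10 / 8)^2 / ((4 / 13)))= 1625/8 = 203.12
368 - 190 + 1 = 179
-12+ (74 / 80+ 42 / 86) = -18209/1720 = -10.59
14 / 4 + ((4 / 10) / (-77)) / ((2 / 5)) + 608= 94169/154 = 611.49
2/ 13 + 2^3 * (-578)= -60110/13 = -4623.85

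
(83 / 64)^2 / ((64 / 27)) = 0.71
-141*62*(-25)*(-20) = -4371000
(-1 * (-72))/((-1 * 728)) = -9/91 = -0.10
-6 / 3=-2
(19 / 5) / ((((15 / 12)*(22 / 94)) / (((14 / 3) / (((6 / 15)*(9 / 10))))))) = 50008/297 = 168.38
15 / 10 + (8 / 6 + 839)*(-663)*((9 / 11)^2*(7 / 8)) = -315897495/968 = -326340.39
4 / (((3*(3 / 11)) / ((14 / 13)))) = 616/117 = 5.26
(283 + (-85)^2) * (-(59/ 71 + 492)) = -262712428/71 = -3700175.04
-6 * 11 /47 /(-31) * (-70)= -4620/1457 = -3.17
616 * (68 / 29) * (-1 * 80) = -3351040/29 = -115553.10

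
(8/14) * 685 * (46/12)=31510/21 = 1500.48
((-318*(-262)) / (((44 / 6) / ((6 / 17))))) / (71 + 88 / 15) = 11247660/215611 = 52.17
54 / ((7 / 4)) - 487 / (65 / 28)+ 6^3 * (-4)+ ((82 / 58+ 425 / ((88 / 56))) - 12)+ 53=-105964433/145145 = -730.06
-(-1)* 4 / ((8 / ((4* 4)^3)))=2048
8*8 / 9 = 64/9 = 7.11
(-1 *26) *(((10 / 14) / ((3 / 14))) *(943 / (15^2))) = -49036/135 = -363.23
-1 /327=-1/327 = 0.00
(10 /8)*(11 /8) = 55/32 = 1.72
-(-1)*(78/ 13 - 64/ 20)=14/5 = 2.80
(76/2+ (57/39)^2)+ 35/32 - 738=-3768133/5408 = -696.77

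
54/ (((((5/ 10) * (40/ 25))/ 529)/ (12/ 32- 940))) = -536826555/16 = -33551659.69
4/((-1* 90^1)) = -2/45 = -0.04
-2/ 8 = -1/4 = -0.25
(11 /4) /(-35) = -11/140 = -0.08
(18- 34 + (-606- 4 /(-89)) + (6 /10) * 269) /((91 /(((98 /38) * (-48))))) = 68862192/109915 = 626.50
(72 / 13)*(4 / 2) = 144/13 = 11.08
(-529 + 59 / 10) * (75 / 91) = -78465/182 = -431.13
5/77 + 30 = 2315/77 = 30.06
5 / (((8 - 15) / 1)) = -5/7 = -0.71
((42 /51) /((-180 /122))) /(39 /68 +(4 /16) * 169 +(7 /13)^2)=-10309/796275 = -0.01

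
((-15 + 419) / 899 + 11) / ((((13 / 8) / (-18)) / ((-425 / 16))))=39370725/11687 = 3368.76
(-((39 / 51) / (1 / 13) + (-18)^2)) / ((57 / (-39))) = 73801/323 = 228.49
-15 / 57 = -5/19 = -0.26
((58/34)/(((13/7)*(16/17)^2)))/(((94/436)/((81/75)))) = 10156293/1955200 = 5.19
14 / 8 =7/4 = 1.75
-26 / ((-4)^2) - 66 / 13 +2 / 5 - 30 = -18877/520 = -36.30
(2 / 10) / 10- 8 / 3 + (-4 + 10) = 503/150 = 3.35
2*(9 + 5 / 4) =41/2 = 20.50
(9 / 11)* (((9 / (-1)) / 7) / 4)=-81/308 = -0.26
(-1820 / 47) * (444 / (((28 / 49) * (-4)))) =353535/47 = 7522.02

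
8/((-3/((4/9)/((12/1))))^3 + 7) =-4/265717 = 0.00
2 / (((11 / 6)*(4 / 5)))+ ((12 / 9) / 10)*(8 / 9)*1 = 2201/1485 = 1.48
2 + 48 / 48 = 3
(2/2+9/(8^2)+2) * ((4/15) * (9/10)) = 603/800 = 0.75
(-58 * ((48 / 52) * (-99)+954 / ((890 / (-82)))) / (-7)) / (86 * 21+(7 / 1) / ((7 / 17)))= -60154236/73822385 = -0.81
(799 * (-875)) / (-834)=838.28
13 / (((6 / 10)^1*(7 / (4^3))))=4160/21 = 198.10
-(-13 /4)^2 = -169/16 = -10.56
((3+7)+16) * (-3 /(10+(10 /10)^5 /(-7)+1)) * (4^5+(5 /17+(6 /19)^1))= -90349077/12274 = -7361.01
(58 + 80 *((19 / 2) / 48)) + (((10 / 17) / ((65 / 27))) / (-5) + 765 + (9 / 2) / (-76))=422616881/503880 = 838.73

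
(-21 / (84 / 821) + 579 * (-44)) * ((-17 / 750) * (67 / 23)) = 4680151/2760 = 1695.71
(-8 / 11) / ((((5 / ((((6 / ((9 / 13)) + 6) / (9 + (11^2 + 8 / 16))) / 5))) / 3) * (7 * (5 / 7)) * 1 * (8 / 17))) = -136/32625 = 0.00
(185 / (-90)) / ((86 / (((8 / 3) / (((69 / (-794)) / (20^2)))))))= 23502400/80109 = 293.38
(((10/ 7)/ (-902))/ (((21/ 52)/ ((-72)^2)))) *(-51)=22913280/22099 = 1036.85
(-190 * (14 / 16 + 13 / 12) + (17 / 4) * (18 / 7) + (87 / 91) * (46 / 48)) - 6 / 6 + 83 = -607673/2184 = -278.24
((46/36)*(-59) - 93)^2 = 9186961/324 = 28354.82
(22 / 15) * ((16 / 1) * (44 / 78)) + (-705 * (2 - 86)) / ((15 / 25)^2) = 164513.24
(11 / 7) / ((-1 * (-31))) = 11/217 = 0.05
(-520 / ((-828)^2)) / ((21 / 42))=-65/42849 = 0.00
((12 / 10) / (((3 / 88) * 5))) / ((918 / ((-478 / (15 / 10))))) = -84128/34425 = -2.44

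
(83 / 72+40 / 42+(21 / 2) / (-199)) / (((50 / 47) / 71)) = 686911439/5014800 = 136.98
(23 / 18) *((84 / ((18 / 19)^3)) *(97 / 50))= 107117003/437400 = 244.89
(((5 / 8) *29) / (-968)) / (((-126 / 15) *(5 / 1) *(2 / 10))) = 725/325248 = 0.00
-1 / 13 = -0.08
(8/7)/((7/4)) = 32/49 = 0.65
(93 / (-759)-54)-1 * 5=-59.12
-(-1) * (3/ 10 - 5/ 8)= -13/40 = -0.32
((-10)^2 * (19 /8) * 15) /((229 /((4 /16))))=7125/1832 = 3.89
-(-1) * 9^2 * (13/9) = 117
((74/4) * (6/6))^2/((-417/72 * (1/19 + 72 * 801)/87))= -13577742/152311891 = -0.09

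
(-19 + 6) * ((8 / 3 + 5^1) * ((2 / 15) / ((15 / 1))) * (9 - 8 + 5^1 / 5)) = -1196/675 = -1.77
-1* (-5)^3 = 125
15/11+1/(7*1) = 116/77 = 1.51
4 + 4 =8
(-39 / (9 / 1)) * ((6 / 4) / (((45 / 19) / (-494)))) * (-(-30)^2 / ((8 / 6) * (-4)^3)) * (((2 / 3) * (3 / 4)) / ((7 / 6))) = 2745405/448 = 6128.14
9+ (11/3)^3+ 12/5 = 8194/135 = 60.70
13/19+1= 32/19 = 1.68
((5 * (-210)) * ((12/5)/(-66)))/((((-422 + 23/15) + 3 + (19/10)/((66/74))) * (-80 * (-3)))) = -35/91374 = 0.00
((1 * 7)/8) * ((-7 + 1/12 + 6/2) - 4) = -665/96 = -6.93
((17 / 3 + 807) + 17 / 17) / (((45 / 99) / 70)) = 375914/3 = 125304.67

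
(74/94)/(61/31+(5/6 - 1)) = 6882/15745 = 0.44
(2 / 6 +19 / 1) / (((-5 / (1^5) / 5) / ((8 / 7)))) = -464/21 = -22.10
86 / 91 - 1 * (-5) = 541/91 = 5.95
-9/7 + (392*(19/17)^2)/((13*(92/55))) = 12842831/604877 = 21.23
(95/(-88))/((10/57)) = -1083/176 = -6.15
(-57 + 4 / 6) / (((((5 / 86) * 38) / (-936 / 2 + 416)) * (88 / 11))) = 94471/570 = 165.74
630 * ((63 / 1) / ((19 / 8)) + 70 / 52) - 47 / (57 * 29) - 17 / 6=754555897/42978 = 17556.79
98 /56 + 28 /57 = 511/228 = 2.24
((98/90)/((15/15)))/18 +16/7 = 13303/5670 = 2.35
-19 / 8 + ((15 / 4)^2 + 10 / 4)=14.19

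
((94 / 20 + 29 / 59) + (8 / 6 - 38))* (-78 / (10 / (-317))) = -229585031/2950 = -77825.43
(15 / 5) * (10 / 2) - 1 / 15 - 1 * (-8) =22.93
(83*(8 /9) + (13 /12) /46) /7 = 10.54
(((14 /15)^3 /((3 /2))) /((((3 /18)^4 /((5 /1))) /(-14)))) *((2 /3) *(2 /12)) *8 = -9834496/225 = -43708.87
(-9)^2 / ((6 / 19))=513/2 = 256.50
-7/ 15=-0.47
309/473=0.65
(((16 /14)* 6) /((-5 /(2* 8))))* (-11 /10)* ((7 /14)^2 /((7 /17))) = 17952/1225 = 14.65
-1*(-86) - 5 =81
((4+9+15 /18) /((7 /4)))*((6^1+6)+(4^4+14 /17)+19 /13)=3305226/1547 = 2136.54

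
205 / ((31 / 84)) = 17220/31 = 555.48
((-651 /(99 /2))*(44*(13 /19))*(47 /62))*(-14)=239512/57 = 4201.96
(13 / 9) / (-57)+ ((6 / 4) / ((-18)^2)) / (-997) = -3841/151544 = -0.03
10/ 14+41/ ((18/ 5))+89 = 101.10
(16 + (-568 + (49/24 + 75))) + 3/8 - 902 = -16519/12 = -1376.58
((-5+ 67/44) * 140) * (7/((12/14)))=-87465/22 = -3975.68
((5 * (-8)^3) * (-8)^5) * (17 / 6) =713031680/3 = 237677226.67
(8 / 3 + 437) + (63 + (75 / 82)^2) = 503.50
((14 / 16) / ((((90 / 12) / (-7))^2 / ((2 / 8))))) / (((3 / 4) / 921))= 105301/450 = 234.00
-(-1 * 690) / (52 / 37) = 12765/26 = 490.96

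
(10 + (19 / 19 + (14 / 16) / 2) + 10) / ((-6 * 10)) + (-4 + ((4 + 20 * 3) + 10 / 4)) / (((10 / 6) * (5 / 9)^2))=116297/960 = 121.14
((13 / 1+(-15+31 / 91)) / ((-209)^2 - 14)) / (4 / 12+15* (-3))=453/532475398 = 0.00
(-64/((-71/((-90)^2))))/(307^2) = 518400/6691679 = 0.08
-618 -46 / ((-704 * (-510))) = -110943383/179520 = -618.00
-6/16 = -3/8 = -0.38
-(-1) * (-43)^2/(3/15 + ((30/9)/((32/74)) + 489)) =221880/59629 = 3.72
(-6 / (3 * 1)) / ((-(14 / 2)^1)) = 2/7 = 0.29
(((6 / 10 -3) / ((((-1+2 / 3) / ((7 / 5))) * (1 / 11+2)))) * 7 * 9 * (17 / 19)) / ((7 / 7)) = 2968812/10925 = 271.74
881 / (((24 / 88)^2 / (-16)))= -1705616/9 = -189512.89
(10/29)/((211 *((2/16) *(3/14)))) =0.06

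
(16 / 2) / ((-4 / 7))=-14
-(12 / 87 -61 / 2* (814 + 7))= 25040.36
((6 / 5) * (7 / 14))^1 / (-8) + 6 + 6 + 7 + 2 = 837/40 = 20.92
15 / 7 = 2.14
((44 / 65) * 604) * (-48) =-1275648/65 = -19625.35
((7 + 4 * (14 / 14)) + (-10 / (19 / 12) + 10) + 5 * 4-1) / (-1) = -640/19 = -33.68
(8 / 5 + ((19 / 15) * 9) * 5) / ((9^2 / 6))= 586/135 = 4.34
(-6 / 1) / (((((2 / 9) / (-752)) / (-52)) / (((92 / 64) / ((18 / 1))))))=-84318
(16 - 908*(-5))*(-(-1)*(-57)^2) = 14802444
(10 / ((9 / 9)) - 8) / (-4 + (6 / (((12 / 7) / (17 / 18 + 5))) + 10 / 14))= 504/4415 = 0.11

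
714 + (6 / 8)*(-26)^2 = 1221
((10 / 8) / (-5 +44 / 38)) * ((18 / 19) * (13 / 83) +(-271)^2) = -579083455/24236 = -23893.52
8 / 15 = 0.53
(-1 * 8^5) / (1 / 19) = -622592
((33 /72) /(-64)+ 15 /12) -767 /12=-32089/512 = -62.67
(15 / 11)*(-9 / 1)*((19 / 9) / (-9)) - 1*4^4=-8353/33 = -253.12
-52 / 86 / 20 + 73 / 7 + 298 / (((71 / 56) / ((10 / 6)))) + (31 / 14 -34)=118721156/320565 = 370.35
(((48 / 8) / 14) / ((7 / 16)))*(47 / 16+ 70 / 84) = 181/49 = 3.69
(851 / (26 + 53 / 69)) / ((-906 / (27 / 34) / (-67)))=1.87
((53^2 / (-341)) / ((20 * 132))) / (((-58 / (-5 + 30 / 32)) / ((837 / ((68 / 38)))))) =-6244407/61084672 = -0.10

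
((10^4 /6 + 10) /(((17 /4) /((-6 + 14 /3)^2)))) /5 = 64384/459 = 140.27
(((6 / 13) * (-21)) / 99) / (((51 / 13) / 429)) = -182/17 = -10.71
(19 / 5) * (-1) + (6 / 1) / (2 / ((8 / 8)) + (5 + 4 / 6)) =-347/115 = -3.02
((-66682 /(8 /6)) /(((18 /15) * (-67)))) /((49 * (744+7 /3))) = 71445/4200364 = 0.02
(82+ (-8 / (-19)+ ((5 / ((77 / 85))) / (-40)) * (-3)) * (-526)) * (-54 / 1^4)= 56441745/2926 = 19289.73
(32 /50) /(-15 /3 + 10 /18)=-18/125 = -0.14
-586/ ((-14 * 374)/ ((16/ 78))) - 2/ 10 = -45191/255255 = -0.18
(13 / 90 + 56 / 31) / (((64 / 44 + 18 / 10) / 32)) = 957968/49941 = 19.18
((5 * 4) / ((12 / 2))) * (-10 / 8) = -25/6 = -4.17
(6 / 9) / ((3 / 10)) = 20/9 = 2.22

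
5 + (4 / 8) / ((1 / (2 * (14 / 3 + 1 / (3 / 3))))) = 32/3 = 10.67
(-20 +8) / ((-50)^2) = -3/625 = 0.00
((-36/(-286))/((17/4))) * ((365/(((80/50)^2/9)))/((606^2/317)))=26033625/793556192 = 0.03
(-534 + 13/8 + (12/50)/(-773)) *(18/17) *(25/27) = -521.94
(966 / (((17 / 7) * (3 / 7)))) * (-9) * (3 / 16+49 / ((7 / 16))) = -127446795/136 = -937108.79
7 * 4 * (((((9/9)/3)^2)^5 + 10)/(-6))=-8266874/177147 = -46.67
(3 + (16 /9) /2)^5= 52521875/59049 = 889.46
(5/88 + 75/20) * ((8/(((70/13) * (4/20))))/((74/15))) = 65325/11396 = 5.73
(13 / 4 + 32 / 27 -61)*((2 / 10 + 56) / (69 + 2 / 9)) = -1716629/37380 = -45.92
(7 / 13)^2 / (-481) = -49/81289 = 0.00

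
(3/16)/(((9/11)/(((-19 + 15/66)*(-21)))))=2891/32 = 90.34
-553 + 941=388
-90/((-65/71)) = 1278/13 = 98.31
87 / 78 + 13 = 367/26 = 14.12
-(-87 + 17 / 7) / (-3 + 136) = 0.64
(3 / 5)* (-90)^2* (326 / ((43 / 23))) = 36440280/43 = 847448.37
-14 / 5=-2.80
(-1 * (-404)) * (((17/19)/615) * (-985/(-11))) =1352996/25707 = 52.63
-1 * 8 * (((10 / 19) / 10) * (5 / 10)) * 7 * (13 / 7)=-52/19 = -2.74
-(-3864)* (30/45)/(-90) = -28.62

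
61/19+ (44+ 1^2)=916/19 = 48.21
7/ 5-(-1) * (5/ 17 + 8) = 824/85 = 9.69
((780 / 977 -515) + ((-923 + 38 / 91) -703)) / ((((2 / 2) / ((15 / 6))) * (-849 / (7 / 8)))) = 317069635/57510128 = 5.51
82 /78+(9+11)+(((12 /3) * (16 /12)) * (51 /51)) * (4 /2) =1237/39 = 31.72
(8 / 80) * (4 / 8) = 1/20 = 0.05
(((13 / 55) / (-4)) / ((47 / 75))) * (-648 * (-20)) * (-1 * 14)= 8845200/517 = 17108.70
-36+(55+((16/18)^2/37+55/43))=2616136/128871 = 20.30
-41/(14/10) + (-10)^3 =-7205/7 = -1029.29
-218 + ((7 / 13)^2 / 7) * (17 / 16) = -589353/2704 = -217.96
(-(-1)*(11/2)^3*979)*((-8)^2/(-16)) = -1303049/2 = -651524.50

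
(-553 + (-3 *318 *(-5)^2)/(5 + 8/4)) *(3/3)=-27721/7 = -3960.14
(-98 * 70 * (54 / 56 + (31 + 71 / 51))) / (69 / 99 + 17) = -12930.19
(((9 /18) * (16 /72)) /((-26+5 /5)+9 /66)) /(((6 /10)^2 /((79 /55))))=-790/44307 = -0.02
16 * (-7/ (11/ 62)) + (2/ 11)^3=-840216/1331 = -631.27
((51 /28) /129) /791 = 17/952364 = 0.00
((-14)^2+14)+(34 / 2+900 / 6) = 377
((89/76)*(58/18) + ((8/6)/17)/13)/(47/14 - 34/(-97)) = 387921527/380555370 = 1.02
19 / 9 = 2.11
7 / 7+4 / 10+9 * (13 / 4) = 613/20 = 30.65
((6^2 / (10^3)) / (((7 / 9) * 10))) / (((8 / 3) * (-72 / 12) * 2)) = -81/560000 = 0.00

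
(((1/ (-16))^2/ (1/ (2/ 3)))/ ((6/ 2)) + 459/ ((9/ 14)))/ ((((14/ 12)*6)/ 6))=822529/1344 = 612.00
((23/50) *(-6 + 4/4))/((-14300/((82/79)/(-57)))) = -943/321964500 = 0.00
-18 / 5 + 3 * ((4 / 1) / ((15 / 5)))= 2/5 = 0.40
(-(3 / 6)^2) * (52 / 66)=-13/66 = -0.20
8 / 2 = 4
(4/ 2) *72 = 144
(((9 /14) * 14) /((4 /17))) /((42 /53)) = 2703/56 = 48.27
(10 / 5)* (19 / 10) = 19/5 = 3.80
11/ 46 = 0.24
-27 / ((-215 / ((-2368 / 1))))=-297.38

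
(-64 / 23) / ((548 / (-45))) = 720/3151 = 0.23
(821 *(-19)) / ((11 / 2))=-31198/11 = -2836.18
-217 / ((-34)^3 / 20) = 1085/9826 = 0.11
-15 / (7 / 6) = -90/7 = -12.86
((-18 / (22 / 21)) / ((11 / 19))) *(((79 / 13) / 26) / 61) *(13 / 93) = -94563/5949086 = -0.02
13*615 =7995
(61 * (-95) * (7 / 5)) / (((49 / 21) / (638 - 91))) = -1901919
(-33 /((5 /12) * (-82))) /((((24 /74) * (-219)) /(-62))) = 12617/14965 = 0.84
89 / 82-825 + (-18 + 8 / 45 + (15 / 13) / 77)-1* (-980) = 510756541/3693690 = 138.28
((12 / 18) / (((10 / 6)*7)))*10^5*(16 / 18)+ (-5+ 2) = 5076.37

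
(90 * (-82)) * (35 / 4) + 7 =-64568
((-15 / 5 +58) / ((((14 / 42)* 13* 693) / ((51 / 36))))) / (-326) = -85/1067976 = 0.00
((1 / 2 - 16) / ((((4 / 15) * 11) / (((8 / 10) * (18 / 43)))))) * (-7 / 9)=651/473 = 1.38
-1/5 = -0.20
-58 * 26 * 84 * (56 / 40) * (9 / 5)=-7980336/25 = -319213.44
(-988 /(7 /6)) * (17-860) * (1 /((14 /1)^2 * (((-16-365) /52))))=-21654984/43561 = -497.12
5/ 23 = 0.22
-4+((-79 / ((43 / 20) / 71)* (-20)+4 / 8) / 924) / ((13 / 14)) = 4192091/73788 = 56.81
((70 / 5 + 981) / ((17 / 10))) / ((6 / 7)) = 34825/51 = 682.84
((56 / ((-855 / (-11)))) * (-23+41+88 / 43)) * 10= 1061984/7353 = 144.43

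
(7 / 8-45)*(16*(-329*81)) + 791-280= 18814705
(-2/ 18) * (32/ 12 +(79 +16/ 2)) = -269/27 = -9.96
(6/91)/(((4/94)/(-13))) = -141/7 = -20.14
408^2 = 166464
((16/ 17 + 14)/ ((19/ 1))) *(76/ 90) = 508/765 = 0.66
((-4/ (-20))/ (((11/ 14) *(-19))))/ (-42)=1/3135 = 0.00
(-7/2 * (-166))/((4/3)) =1743/4 = 435.75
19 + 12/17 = 335/17 = 19.71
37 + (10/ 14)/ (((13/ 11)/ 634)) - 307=10300/91 = 113.19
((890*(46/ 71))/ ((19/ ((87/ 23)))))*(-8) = -1238880/1349 = -918.37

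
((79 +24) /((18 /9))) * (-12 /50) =-309/25 = -12.36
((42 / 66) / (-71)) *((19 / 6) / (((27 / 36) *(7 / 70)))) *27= -7980/781 = -10.22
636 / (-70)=-318/35 = -9.09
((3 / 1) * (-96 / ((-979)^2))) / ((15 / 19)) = -1824/4792205 = 0.00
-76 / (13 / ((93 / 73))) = -7068/949 = -7.45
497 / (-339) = -497/339 = -1.47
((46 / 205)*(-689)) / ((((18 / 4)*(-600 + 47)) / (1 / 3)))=63388/3060855 = 0.02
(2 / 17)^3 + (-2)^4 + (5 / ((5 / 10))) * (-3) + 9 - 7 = -58948/4913 = -12.00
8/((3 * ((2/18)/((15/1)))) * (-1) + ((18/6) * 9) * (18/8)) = 1440/10931 = 0.13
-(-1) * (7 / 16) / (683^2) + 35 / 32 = 16327129/14927648 = 1.09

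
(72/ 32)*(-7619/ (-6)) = 22857/8 = 2857.12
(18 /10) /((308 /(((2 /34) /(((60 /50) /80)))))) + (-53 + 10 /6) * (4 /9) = -805534/35343 = -22.79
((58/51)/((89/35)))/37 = 2030/167943 = 0.01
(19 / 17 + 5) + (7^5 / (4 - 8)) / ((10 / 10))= -285303/68 = -4195.63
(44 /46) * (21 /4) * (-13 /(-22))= 273/92 = 2.97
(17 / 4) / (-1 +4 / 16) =-17/3 = -5.67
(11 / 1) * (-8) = -88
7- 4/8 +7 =27/2 = 13.50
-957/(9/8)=-2552/3 = -850.67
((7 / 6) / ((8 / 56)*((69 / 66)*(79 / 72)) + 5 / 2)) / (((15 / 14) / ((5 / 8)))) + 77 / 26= 2470545/767962 = 3.22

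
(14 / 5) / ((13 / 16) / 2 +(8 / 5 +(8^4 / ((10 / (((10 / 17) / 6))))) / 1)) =22848/344051 = 0.07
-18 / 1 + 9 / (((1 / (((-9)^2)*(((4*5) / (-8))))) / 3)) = -10971/2 = -5485.50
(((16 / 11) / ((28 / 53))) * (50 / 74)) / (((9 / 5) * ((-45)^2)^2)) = 212/841153005 = 0.00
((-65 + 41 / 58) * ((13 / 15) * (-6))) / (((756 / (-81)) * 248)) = -145431/1006880 = -0.14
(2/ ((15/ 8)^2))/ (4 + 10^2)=0.01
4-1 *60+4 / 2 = -54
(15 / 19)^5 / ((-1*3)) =-253125/2476099 = -0.10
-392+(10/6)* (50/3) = -3278/9 = -364.22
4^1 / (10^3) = 1/250 = 0.00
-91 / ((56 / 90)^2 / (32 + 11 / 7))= -6186375/784 = -7890.78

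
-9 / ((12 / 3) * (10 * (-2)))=9/80 = 0.11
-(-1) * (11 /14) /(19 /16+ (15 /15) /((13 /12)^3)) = 0.40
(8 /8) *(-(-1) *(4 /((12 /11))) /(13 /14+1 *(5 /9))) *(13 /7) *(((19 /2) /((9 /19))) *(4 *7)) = 2576.55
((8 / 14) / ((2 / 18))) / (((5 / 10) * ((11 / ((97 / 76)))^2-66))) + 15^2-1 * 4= 222.24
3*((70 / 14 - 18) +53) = 120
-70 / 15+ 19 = 43/3 = 14.33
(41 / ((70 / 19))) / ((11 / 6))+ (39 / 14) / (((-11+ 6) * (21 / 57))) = 24567/5390 = 4.56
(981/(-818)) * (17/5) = -16677/4090 = -4.08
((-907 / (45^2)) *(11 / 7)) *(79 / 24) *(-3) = 788183/113400 = 6.95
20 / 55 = 4/11 = 0.36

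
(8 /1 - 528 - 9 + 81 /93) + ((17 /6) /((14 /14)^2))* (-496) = -179812/93 = -1933.46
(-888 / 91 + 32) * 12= 24288/91 = 266.90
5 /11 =0.45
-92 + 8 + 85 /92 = -7643/92 = -83.08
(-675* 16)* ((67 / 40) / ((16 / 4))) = -9045/2 = -4522.50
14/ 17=0.82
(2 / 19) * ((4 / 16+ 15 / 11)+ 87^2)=333107/418 = 796.91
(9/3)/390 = 1/130 = 0.01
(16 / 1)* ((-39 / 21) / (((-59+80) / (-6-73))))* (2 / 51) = 32864/7497 = 4.38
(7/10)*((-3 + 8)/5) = 7/10 = 0.70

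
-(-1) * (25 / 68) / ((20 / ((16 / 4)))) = 0.07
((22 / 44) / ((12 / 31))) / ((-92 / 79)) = -2449/2208 = -1.11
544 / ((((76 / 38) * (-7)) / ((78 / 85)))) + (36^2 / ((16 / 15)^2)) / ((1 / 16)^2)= 10204752/35 = 291564.34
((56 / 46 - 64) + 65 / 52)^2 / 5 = 32046921/42320 = 757.25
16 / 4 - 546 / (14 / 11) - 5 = -430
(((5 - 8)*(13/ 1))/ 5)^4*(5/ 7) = 2313441/875 = 2643.93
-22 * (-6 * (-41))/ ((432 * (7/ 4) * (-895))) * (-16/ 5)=-7216/281925 = -0.03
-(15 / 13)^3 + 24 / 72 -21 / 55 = -574451/362505 = -1.58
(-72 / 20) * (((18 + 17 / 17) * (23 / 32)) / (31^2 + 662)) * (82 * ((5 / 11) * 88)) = -53751/541 = -99.35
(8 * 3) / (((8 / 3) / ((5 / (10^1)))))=9/2 = 4.50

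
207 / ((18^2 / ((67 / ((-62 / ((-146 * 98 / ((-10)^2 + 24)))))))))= 5512157/69192 = 79.66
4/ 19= 0.21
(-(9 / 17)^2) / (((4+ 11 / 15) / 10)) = -12150/20519 = -0.59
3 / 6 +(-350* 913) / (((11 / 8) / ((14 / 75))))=-260285/6 = -43380.83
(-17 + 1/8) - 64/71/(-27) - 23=-39.84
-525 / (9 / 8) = -1400/3 = -466.67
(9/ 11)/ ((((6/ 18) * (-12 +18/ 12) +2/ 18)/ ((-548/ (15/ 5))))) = 29592/671 = 44.10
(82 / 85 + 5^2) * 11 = 24277/85 = 285.61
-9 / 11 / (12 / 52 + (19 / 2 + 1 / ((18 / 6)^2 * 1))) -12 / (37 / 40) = -12237762/937321 = -13.06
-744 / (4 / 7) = -1302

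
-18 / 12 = -3/2 = -1.50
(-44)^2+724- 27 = 2633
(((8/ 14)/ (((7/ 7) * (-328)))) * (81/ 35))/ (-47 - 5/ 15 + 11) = 243/2189810 = 0.00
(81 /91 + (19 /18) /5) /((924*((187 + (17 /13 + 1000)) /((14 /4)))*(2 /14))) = 9019/367044480 = 0.00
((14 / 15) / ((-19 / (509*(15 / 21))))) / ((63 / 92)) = -93656/3591 = -26.08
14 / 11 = 1.27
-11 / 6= -1.83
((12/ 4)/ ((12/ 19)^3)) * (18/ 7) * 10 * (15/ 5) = 102885/112 = 918.62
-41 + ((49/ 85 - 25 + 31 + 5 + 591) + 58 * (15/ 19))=980896/1615 = 607.37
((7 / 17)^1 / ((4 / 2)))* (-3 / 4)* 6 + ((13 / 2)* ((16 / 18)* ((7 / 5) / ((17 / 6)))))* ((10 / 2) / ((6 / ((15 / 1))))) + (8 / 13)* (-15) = 67703/2652 = 25.53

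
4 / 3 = 1.33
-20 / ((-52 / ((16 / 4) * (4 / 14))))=40/91 = 0.44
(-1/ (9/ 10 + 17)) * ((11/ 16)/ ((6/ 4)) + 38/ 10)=-511/2148 = -0.24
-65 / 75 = -13/15 = -0.87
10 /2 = 5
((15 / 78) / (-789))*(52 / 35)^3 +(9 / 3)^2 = 60885667/6765675 = 9.00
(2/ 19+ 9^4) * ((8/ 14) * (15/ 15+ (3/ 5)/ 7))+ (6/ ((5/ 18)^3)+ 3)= 26665183/6125 = 4353.50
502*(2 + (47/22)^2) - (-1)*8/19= 3295.57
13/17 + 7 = 132/17 = 7.76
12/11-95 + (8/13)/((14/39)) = -7099/77 = -92.19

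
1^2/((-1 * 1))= -1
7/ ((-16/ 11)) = -77/16 = -4.81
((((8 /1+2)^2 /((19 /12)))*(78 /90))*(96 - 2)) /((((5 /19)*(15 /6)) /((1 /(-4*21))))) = -9776/105 = -93.10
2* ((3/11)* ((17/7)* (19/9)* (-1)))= -2.80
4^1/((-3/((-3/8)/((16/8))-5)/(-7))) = -581/12 = -48.42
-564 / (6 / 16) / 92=-376/23 = -16.35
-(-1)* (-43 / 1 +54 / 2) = -16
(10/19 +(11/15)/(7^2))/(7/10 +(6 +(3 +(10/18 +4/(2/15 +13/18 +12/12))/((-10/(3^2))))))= 1262353/16931166 = 0.07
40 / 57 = 0.70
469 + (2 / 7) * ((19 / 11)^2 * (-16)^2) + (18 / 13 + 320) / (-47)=352109059/517517 = 680.38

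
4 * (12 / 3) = 16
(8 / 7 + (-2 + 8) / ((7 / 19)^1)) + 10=192/7 = 27.43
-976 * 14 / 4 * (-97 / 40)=41419/5 = 8283.80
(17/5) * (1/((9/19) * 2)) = 323/90 = 3.59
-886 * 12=-10632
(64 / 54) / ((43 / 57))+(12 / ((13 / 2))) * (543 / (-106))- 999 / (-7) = 251656897/1866501 = 134.83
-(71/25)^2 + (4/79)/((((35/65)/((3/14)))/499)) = 4812539/2419375 = 1.99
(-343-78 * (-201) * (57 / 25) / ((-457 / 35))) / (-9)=342.29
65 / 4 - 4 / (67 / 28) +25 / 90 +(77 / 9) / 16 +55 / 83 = 1428377/88976 = 16.05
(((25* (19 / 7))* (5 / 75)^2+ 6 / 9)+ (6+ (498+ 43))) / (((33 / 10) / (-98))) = -4833080/297 = -16273.00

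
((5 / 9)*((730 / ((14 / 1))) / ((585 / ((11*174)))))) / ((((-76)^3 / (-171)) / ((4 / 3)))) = 116435/2365272 = 0.05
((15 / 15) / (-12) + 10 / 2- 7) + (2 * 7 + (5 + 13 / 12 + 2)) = 20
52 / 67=0.78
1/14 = 0.07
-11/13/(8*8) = -0.01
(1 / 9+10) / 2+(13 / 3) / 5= 533/90 = 5.92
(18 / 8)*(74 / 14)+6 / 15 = 1721/140 = 12.29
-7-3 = -10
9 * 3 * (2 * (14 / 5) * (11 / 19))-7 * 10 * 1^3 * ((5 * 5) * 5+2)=-836234/95 = -8802.46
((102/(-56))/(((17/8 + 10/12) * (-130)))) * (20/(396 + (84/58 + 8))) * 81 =718794/37984219 = 0.02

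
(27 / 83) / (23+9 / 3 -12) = 27/1162 = 0.02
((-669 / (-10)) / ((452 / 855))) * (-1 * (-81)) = 9266319/904 = 10250.35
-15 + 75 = 60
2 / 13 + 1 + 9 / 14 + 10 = 11.80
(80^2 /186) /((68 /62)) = 1600/51 = 31.37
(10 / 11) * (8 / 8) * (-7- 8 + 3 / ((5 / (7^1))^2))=-456/55 = -8.29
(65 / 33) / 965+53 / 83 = 338636/528627 = 0.64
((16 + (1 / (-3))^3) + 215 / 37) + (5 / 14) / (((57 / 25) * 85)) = 21.78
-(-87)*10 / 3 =290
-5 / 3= -1.67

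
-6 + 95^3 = 857369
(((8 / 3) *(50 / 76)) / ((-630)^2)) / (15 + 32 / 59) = 59/207455661 = 0.00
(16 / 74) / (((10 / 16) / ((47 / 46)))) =1504/4255 = 0.35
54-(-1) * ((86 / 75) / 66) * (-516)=37154/825 = 45.04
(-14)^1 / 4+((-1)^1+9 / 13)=-99/26 = -3.81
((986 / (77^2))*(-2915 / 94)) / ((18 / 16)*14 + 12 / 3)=-522580/2001307 = -0.26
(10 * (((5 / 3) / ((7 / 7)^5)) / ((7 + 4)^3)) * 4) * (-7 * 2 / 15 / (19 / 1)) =-560/227601 = 0.00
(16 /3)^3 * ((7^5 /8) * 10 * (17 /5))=292576256/27 = 10836157.63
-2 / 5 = -0.40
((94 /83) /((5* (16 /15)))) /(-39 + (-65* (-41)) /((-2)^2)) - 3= -3.00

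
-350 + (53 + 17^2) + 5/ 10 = -15/2 = -7.50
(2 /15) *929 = 1858/15 = 123.87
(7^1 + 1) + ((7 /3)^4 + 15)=4264/81 = 52.64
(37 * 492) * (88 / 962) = 21648/13 = 1665.23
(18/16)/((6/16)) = 3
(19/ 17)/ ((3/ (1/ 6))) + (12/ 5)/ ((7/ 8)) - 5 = -23509/10710 = -2.20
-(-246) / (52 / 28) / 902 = 21/143 = 0.15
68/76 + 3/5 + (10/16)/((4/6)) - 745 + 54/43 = -48452149/65360 = -741.31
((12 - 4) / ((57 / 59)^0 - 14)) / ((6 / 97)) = -388/39 = -9.95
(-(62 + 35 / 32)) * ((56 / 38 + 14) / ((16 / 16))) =-296793/304 = -976.29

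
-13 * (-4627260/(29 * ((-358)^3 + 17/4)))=-21874320/483854009 = -0.05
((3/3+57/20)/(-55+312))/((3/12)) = 0.06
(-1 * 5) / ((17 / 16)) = -80/17 = -4.71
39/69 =13/23 = 0.57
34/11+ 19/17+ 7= 2096/187 = 11.21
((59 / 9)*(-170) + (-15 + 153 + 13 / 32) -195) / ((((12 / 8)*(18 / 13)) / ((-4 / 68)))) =33.17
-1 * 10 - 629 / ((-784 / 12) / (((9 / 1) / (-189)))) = -14349/1372 = -10.46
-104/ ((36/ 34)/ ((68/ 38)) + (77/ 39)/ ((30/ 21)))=-11721840/222461 = -52.69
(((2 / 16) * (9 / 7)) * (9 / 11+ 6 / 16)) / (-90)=-3/1408 = 0.00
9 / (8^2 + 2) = 3/22 = 0.14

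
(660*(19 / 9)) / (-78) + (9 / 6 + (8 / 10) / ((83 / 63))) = -1530067/97110 = -15.76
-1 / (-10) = 1/10 = 0.10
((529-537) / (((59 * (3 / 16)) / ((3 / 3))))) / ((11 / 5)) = -640/1947 = -0.33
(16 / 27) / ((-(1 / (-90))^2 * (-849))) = 1600/283 = 5.65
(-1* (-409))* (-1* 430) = -175870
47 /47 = 1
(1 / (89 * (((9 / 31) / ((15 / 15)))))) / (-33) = -31/26433 = 0.00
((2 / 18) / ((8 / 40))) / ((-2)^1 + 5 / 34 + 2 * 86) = 34/10413 = 0.00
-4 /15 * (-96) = 25.60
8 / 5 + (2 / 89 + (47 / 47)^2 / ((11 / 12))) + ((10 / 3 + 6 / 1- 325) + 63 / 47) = -215073638/690195 = -311.61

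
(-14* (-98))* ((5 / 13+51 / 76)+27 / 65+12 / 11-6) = -4929253/1045 = -4716.99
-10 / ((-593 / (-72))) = -720/593 = -1.21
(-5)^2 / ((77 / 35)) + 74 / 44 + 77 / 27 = 9443/594 = 15.90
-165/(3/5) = -275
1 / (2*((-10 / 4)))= -1/5 = -0.20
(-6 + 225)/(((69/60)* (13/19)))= 83220/299 = 278.33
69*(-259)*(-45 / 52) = 804195/52 = 15465.29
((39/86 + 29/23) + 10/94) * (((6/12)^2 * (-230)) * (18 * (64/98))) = -17410320/14147 = -1230.67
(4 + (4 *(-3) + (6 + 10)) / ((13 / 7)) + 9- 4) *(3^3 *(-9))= -35235/13 = -2710.38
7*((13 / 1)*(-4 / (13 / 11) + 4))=56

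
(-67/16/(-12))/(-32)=-67/6144 = -0.01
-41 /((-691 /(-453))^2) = -8413569/477481 = -17.62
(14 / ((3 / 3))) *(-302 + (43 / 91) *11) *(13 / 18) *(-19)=57019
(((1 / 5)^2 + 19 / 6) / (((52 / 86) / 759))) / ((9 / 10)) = 402523/90 = 4472.48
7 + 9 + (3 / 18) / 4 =385/24 = 16.04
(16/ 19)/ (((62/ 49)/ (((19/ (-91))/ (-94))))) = 28/18941 = 0.00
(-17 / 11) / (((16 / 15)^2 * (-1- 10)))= 3825/30976 = 0.12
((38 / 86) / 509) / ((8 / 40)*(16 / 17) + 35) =1615/65464017 = 0.00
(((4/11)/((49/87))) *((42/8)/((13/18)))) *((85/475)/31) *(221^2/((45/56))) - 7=265583119/161975 = 1639.66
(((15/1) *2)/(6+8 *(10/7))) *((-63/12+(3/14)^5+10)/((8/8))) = 38323605/4686752 = 8.18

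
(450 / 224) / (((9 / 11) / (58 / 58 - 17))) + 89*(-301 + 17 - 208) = -306791/7 = -43827.29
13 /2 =6.50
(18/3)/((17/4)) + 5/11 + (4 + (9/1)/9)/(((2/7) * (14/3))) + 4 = 7193/748 = 9.62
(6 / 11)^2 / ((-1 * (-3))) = 12/121 = 0.10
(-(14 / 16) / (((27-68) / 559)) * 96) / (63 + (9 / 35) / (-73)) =9997715/549933 = 18.18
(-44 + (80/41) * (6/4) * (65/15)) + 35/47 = -30.57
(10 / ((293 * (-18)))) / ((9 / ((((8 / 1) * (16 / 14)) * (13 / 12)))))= -1040/498393 = 0.00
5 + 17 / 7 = 52/7 = 7.43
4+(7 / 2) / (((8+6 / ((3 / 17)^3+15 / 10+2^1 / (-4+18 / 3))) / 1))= 2219597/511816 = 4.34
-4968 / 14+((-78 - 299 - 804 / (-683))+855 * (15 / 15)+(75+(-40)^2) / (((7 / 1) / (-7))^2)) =8602549/4781 = 1799.32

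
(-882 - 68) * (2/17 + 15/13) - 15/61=-16287265/13481 = -1208.16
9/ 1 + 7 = 16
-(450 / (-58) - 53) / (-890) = -881/12905 = -0.07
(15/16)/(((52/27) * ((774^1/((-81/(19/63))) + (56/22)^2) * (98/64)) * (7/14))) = 3969405/22460074 = 0.18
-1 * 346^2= -119716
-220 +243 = 23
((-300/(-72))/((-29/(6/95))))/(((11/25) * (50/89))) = -445/12122 = -0.04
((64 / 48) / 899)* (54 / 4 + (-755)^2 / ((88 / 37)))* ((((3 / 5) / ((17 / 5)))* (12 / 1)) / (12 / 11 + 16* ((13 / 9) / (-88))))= 569487051/626603 = 908.85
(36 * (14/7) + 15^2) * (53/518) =15741/518 = 30.39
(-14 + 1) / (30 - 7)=-13/23 = -0.57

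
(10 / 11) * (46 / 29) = 460/319 = 1.44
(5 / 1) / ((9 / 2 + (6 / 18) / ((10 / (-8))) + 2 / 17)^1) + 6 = 15864/2219 = 7.15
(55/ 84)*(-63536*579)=-168608660/7 = -24086951.43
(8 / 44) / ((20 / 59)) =59/110 = 0.54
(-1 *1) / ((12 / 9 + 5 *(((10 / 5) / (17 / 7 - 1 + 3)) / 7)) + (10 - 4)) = -93/712 = -0.13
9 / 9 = 1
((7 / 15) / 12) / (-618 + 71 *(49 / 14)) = -7/66510 = 0.00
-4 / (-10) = 2/5 = 0.40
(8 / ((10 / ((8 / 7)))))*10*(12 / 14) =384/49 = 7.84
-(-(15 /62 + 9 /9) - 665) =41307/62 = 666.24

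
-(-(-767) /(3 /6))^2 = -2353156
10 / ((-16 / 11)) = -55/8 = -6.88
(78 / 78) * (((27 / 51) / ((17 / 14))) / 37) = 126/10693 = 0.01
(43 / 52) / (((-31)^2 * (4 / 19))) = 817/199888 = 0.00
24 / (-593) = -24/593 = -0.04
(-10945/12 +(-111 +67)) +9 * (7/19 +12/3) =-209023/228 = -916.77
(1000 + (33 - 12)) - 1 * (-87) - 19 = 1089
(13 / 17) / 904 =13/15368 = 0.00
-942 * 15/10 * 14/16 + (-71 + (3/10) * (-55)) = -10591/8 = -1323.88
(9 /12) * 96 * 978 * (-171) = -12041136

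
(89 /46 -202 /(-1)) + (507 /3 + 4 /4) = 17201/46 = 373.93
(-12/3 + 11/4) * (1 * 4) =-5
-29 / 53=-0.55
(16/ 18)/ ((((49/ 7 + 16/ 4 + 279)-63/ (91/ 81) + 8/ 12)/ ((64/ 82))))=3328/1125327 = 0.00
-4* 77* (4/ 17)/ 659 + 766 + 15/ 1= 780.89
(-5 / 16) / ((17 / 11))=-55/272 = -0.20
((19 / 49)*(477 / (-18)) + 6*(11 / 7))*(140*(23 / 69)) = -830/21 = -39.52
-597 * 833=-497301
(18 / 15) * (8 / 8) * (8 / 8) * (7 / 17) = 42/85 = 0.49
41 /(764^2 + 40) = 41/583736 = 0.00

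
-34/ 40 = -17/20 = -0.85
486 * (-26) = -12636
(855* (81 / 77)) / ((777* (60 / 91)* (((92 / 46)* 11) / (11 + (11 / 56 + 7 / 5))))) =70564689/70199360 = 1.01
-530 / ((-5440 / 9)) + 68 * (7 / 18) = 133765/4896 = 27.32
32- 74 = -42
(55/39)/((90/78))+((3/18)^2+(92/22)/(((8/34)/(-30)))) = -23405/44 = -531.93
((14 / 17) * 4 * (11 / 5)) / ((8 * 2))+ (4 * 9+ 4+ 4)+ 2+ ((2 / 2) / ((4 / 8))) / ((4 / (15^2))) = 13511/85 = 158.95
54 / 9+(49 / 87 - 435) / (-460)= 6.94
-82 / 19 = -4.32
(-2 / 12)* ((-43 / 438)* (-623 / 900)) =-26789/2365200 = -0.01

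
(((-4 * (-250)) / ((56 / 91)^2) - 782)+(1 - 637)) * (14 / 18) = 68467/72 = 950.93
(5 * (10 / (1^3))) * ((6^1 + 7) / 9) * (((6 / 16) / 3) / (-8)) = -325/288 = -1.13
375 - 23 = 352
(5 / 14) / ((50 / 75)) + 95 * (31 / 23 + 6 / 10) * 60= 7150425/644 = 11103.14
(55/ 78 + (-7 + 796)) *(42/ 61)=431179/793 = 543.73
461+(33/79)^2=2878190/6241 = 461.17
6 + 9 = 15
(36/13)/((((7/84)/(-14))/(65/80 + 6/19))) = -129654/247 = -524.91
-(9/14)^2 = -81/196 = -0.41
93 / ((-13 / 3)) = -279/13 = -21.46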